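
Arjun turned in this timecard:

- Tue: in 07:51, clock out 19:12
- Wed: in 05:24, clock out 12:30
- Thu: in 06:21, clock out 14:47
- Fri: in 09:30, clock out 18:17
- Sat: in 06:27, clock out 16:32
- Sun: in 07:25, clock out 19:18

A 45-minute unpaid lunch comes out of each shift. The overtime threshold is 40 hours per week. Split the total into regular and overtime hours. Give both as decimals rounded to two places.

Tue: 07:51–19:12 = 11 h 21 min; less 45 min break → 10 h 36 min
Wed: 05:24–12:30 = 7 h 6 min; less 45 min break → 6 h 21 min
Thu: 06:21–14:47 = 8 h 26 min; less 45 min break → 7 h 41 min
Fri: 09:30–18:17 = 8 h 47 min; less 45 min break → 8 h 2 min
Sat: 06:27–16:32 = 10 h 5 min; less 45 min break → 9 h 20 min
Sun: 07:25–19:18 = 11 h 53 min; less 45 min break → 11 h 8 min
Total worked: 53 h 8 min = 53.13 h.
Threshold 40 h → overtime 13 h 8 min, regular 40 h 0 min.

Regular 40.00 hours, overtime 13.13 hours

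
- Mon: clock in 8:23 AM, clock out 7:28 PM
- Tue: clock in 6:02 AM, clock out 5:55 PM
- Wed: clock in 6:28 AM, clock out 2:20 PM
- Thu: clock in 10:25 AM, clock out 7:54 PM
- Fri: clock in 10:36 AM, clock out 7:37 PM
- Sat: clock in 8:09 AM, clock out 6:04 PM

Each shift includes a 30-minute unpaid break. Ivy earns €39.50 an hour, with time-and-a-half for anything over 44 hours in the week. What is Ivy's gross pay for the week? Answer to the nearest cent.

€2463.81

Mon: 8:23 AM–7:28 PM = 11 h 5 min; less 30 min break → 10 h 35 min
Tue: 6:02 AM–5:55 PM = 11 h 53 min; less 30 min break → 11 h 23 min
Wed: 6:28 AM–2:20 PM = 7 h 52 min; less 30 min break → 7 h 22 min
Thu: 10:25 AM–7:54 PM = 9 h 29 min; less 30 min break → 8 h 59 min
Fri: 10:36 AM–7:37 PM = 9 h 1 min; less 30 min break → 8 h 31 min
Sat: 8:09 AM–6:04 PM = 9 h 55 min; less 30 min break → 9 h 25 min
Total worked: 56 h 15 min = 3375 min.
Regular 44 h 0 min = 2640 min at €39.50/h; overtime 12 h 15 min = 735 min at €59.25/h.
Pay = (2640 × €39.50 + 735 × €59.25) ÷ 60 = €2463.81.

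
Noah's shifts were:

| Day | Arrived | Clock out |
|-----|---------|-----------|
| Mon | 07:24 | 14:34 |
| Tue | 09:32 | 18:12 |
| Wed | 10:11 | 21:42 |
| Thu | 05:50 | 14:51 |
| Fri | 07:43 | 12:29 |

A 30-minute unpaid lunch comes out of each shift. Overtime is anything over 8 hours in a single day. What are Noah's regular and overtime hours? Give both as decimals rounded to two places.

Mon: 07:24–14:34 = 7 h 10 min; less 30 min break → 6 h 40 min
Tue: 09:32–18:12 = 8 h 40 min; less 30 min break → 8 h 10 min
Wed: 10:11–21:42 = 11 h 31 min; less 30 min break → 11 h 1 min
Thu: 05:50–14:51 = 9 h 1 min; less 30 min break → 8 h 31 min
Fri: 07:43–12:29 = 4 h 46 min; less 30 min break → 4 h 16 min
Mon reg 6 h 40 min / OT 0 h 0 min; Tue reg 8 h 0 min / OT 0 h 10 min; Wed reg 8 h 0 min / OT 3 h 1 min; Thu reg 8 h 0 min / OT 0 h 31 min; Fri reg 4 h 16 min / OT 0 h 0 min.
Totals: regular 34 h 56 min, overtime 3 h 42 min.

Regular 34.93 hours, overtime 3.70 hours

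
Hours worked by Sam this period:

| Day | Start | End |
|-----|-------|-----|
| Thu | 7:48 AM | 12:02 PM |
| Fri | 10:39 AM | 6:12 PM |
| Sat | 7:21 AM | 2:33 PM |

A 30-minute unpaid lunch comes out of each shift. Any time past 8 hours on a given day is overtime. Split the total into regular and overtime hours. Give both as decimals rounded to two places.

Thu: 7:48 AM–12:02 PM = 4 h 14 min; less 30 min break → 3 h 44 min
Fri: 10:39 AM–6:12 PM = 7 h 33 min; less 30 min break → 7 h 3 min
Sat: 7:21 AM–2:33 PM = 7 h 12 min; less 30 min break → 6 h 42 min
Thu reg 3 h 44 min / OT 0 h 0 min; Fri reg 7 h 3 min / OT 0 h 0 min; Sat reg 6 h 42 min / OT 0 h 0 min.
Totals: regular 17 h 29 min, overtime 0 h 0 min.

Regular 17.48 hours, overtime 0.00 hours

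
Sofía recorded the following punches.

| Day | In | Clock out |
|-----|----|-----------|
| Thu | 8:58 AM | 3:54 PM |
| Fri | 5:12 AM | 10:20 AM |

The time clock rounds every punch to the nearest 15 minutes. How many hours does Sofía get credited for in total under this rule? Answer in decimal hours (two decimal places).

12.00 hours

Thu: in 8:58 AM→9:00 AM, out 3:54 PM→4:00 PM; 7 h 0 min
Fri: in 5:12 AM→5:15 AM, out 10:20 AM→10:15 AM; 5 h 0 min
Total credited: 12 h 0 min.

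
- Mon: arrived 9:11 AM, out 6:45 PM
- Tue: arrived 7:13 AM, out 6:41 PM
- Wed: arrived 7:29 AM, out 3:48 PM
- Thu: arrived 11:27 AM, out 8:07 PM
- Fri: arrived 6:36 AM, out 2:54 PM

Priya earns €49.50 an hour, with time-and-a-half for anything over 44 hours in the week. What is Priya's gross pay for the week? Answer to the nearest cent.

Mon: 9:11 AM–6:45 PM = 9 h 34 min
Tue: 7:13 AM–6:41 PM = 11 h 28 min
Wed: 7:29 AM–3:48 PM = 8 h 19 min
Thu: 11:27 AM–8:07 PM = 8 h 40 min
Fri: 6:36 AM–2:54 PM = 8 h 18 min
Total worked: 46 h 19 min = 2779 min.
Regular 44 h 0 min = 2640 min at €49.50/h; overtime 2 h 19 min = 139 min at €74.25/h.
Pay = (2640 × €49.50 + 139 × €74.25) ÷ 60 = €2350.01.

€2350.01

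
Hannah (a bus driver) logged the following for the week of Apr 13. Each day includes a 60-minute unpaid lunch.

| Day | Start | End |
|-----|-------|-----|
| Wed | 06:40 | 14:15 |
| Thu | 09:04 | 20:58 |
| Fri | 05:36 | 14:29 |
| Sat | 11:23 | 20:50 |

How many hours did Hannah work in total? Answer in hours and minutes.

Wed: 06:40–14:15 = 7 h 35 min; less 60 min break → 6 h 35 min
Thu: 09:04–20:58 = 11 h 54 min; less 60 min break → 10 h 54 min
Fri: 05:36–14:29 = 8 h 53 min; less 60 min break → 7 h 53 min
Sat: 11:23–20:50 = 9 h 27 min; less 60 min break → 8 h 27 min
Total: 6 h 35 min + 10 h 54 min + 7 h 53 min + 8 h 27 min = 33 h 49 min.

33 h 49 min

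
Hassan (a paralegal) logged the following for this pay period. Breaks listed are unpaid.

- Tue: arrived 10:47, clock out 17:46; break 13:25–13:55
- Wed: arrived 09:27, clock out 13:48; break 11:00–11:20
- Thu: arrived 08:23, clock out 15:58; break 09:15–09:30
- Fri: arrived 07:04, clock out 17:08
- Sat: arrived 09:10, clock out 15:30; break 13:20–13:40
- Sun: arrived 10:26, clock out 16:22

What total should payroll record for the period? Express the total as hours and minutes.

39 h 50 min

Tue: 10:47–17:46 = 6 h 59 min; less 30 min break → 6 h 29 min
Wed: 09:27–13:48 = 4 h 21 min; less 20 min break → 4 h 1 min
Thu: 08:23–15:58 = 7 h 35 min; less 15 min break → 7 h 20 min
Fri: 07:04–17:08 = 10 h 4 min
Sat: 09:10–15:30 = 6 h 20 min; less 20 min break → 6 h 0 min
Sun: 10:26–16:22 = 5 h 56 min
Total: 6 h 29 min + 4 h 1 min + 7 h 20 min + 10 h 4 min + 6 h 0 min + 5 h 56 min = 39 h 50 min.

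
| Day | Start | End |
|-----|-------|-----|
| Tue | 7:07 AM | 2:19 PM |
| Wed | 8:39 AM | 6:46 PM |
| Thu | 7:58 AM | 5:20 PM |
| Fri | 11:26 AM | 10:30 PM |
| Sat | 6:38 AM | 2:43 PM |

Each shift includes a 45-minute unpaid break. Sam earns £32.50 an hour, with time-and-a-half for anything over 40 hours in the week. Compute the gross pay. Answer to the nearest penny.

£1401.56

Tue: 7:07 AM–2:19 PM = 7 h 12 min; less 45 min break → 6 h 27 min
Wed: 8:39 AM–6:46 PM = 10 h 7 min; less 45 min break → 9 h 22 min
Thu: 7:58 AM–5:20 PM = 9 h 22 min; less 45 min break → 8 h 37 min
Fri: 11:26 AM–10:30 PM = 11 h 4 min; less 45 min break → 10 h 19 min
Sat: 6:38 AM–2:43 PM = 8 h 5 min; less 45 min break → 7 h 20 min
Total worked: 42 h 5 min = 2525 min.
Regular 40 h 0 min = 2400 min at £32.50/h; overtime 2 h 5 min = 125 min at £48.75/h.
Pay = (2400 × £32.50 + 125 × £48.75) ÷ 60 = £1401.56.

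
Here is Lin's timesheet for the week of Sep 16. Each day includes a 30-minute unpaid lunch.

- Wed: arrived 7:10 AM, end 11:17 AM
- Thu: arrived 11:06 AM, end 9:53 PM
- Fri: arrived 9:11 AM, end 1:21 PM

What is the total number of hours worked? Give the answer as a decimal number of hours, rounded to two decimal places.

17.57 hours

Wed: 7:10 AM–11:17 AM = 4 h 7 min; less 30 min break → 3 h 37 min
Thu: 11:06 AM–9:53 PM = 10 h 47 min; less 30 min break → 10 h 17 min
Fri: 9:11 AM–1:21 PM = 4 h 10 min; less 30 min break → 3 h 40 min
Total: 3 h 37 min + 10 h 17 min + 3 h 40 min = 17 h 34 min.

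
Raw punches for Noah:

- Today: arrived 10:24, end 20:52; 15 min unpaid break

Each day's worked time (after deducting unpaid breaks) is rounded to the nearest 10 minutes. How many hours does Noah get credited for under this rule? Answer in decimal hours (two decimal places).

10.17 hours

Today: 10:24–20:52 = 10 h 28 min − 15 min = 10 h 13 min → rounds to 10 h 10 min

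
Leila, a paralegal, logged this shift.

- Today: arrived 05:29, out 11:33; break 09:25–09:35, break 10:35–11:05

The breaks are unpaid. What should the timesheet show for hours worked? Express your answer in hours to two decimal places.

Today: 05:29–11:33 = 6 h 4 min; less 40 min break → 5 h 24 min

5.40 hours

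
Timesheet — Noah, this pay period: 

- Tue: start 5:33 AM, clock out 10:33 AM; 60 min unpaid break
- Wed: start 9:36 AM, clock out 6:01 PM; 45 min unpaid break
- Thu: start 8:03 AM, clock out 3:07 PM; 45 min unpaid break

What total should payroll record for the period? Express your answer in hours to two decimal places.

Tue: 5:33 AM–10:33 AM = 5 h 0 min; less 60 min break → 4 h 0 min
Wed: 9:36 AM–6:01 PM = 8 h 25 min; less 45 min break → 7 h 40 min
Thu: 8:03 AM–3:07 PM = 7 h 4 min; less 45 min break → 6 h 19 min
Total: 4 h 0 min + 7 h 40 min + 6 h 19 min = 17 h 59 min.

17.98 hours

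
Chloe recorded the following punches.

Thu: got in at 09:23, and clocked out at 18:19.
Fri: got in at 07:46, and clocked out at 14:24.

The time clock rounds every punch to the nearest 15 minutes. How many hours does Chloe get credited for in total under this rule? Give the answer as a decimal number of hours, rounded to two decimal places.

15.50 hours

Thu: in 09:23→09:30, out 18:19→18:15; 8 h 45 min
Fri: in 07:46→07:45, out 14:24→14:30; 6 h 45 min
Total credited: 15 h 30 min.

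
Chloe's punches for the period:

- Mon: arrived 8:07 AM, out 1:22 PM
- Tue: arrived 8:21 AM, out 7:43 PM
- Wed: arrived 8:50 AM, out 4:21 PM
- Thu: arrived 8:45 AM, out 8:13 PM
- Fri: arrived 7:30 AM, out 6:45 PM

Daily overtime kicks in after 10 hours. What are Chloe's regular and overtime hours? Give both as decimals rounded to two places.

Mon: 8:07 AM–1:22 PM = 5 h 15 min
Tue: 8:21 AM–7:43 PM = 11 h 22 min
Wed: 8:50 AM–4:21 PM = 7 h 31 min
Thu: 8:45 AM–8:13 PM = 11 h 28 min
Fri: 7:30 AM–6:45 PM = 11 h 15 min
Mon reg 5 h 15 min / OT 0 h 0 min; Tue reg 10 h 0 min / OT 1 h 22 min; Wed reg 7 h 31 min / OT 0 h 0 min; Thu reg 10 h 0 min / OT 1 h 28 min; Fri reg 10 h 0 min / OT 1 h 15 min.
Totals: regular 42 h 46 min, overtime 4 h 5 min.

Regular 42.77 hours, overtime 4.08 hours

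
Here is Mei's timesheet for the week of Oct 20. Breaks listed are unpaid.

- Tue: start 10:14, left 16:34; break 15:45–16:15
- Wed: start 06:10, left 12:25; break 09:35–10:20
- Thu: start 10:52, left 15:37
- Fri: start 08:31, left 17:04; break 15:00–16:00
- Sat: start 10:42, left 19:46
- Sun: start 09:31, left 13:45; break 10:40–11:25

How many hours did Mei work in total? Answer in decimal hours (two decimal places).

36.18 hours

Tue: 10:14–16:34 = 6 h 20 min; less 30 min break → 5 h 50 min
Wed: 06:10–12:25 = 6 h 15 min; less 45 min break → 5 h 30 min
Thu: 10:52–15:37 = 4 h 45 min
Fri: 08:31–17:04 = 8 h 33 min; less 60 min break → 7 h 33 min
Sat: 10:42–19:46 = 9 h 4 min
Sun: 09:31–13:45 = 4 h 14 min; less 45 min break → 3 h 29 min
Total: 5 h 50 min + 5 h 30 min + 4 h 45 min + 7 h 33 min + 9 h 4 min + 3 h 29 min = 36 h 11 min.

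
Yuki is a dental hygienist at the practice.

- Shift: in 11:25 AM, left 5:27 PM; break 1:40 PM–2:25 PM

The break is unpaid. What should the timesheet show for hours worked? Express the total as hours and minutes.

Shift: 11:25 AM–5:27 PM = 6 h 2 min; less 45 min break → 5 h 17 min

5 h 17 min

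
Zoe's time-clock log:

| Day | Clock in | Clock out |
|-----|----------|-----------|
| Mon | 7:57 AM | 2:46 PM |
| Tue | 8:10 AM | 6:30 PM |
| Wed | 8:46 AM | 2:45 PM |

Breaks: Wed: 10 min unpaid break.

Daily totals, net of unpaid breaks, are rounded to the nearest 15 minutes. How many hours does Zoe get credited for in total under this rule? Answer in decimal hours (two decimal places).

Mon: 7:57 AM–2:46 PM = 6 h 49 min → rounds to 6 h 45 min
Tue: 8:10 AM–6:30 PM = 10 h 20 min → rounds to 10 h 15 min
Wed: 8:46 AM–2:45 PM = 5 h 59 min − 10 min = 5 h 49 min → rounds to 5 h 45 min
Total credited: 22 h 45 min.

22.75 hours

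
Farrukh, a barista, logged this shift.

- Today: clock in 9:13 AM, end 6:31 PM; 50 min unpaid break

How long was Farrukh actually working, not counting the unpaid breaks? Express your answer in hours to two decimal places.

Today: 9:13 AM–6:31 PM = 9 h 18 min; less 50 min break → 8 h 28 min

8.47 hours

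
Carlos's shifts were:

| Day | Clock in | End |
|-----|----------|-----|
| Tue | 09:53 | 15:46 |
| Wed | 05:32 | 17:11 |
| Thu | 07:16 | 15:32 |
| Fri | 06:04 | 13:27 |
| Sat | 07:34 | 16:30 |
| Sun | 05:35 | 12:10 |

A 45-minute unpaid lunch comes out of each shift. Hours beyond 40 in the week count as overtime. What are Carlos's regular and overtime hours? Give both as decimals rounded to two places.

Regular 40.00 hours, overtime 4.20 hours

Tue: 09:53–15:46 = 5 h 53 min; less 45 min break → 5 h 8 min
Wed: 05:32–17:11 = 11 h 39 min; less 45 min break → 10 h 54 min
Thu: 07:16–15:32 = 8 h 16 min; less 45 min break → 7 h 31 min
Fri: 06:04–13:27 = 7 h 23 min; less 45 min break → 6 h 38 min
Sat: 07:34–16:30 = 8 h 56 min; less 45 min break → 8 h 11 min
Sun: 05:35–12:10 = 6 h 35 min; less 45 min break → 5 h 50 min
Total worked: 44 h 12 min = 44.20 h.
Threshold 40 h → overtime 4 h 12 min, regular 40 h 0 min.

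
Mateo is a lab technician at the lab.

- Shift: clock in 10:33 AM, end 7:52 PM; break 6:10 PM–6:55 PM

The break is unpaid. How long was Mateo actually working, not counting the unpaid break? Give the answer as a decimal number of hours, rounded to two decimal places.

Shift: 10:33 AM–7:52 PM = 9 h 19 min; less 45 min break → 8 h 34 min

8.57 hours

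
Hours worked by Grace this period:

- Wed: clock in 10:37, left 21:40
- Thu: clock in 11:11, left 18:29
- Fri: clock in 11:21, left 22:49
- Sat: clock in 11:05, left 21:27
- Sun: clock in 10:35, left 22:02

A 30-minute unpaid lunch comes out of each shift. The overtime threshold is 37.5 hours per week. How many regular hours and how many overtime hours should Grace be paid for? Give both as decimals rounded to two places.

Regular 37.50 hours, overtime 11.63 hours

Wed: 10:37–21:40 = 11 h 3 min; less 30 min break → 10 h 33 min
Thu: 11:11–18:29 = 7 h 18 min; less 30 min break → 6 h 48 min
Fri: 11:21–22:49 = 11 h 28 min; less 30 min break → 10 h 58 min
Sat: 11:05–21:27 = 10 h 22 min; less 30 min break → 9 h 52 min
Sun: 10:35–22:02 = 11 h 27 min; less 30 min break → 10 h 57 min
Total worked: 49 h 8 min = 49.13 h.
Threshold 37.5 h → overtime 11 h 38 min, regular 37 h 30 min.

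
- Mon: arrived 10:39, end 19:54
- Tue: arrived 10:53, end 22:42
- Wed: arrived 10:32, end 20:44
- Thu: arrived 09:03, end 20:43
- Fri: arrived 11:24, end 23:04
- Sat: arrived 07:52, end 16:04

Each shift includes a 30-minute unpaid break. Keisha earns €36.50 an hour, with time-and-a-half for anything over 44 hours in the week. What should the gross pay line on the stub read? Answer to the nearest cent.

€2471.05

Mon: 10:39–19:54 = 9 h 15 min; less 30 min break → 8 h 45 min
Tue: 10:53–22:42 = 11 h 49 min; less 30 min break → 11 h 19 min
Wed: 10:32–20:44 = 10 h 12 min; less 30 min break → 9 h 42 min
Thu: 09:03–20:43 = 11 h 40 min; less 30 min break → 11 h 10 min
Fri: 11:24–23:04 = 11 h 40 min; less 30 min break → 11 h 10 min
Sat: 07:52–16:04 = 8 h 12 min; less 30 min break → 7 h 42 min
Total worked: 59 h 48 min = 3588 min.
Regular 44 h 0 min = 2640 min at €36.50/h; overtime 15 h 48 min = 948 min at €54.75/h.
Pay = (2640 × €36.50 + 948 × €54.75) ÷ 60 = €2471.05.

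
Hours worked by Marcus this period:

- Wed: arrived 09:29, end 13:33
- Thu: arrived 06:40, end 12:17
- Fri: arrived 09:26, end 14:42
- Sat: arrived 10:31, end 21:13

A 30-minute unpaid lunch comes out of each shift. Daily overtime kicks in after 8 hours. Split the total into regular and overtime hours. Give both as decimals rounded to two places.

Regular 21.45 hours, overtime 2.20 hours

Wed: 09:29–13:33 = 4 h 4 min; less 30 min break → 3 h 34 min
Thu: 06:40–12:17 = 5 h 37 min; less 30 min break → 5 h 7 min
Fri: 09:26–14:42 = 5 h 16 min; less 30 min break → 4 h 46 min
Sat: 10:31–21:13 = 10 h 42 min; less 30 min break → 10 h 12 min
Wed reg 3 h 34 min / OT 0 h 0 min; Thu reg 5 h 7 min / OT 0 h 0 min; Fri reg 4 h 46 min / OT 0 h 0 min; Sat reg 8 h 0 min / OT 2 h 12 min.
Totals: regular 21 h 27 min, overtime 2 h 12 min.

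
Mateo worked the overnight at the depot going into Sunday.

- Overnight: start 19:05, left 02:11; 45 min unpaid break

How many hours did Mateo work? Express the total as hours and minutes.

Overnight: 19:05 → midnight = 4 h 55 min; midnight → 02:11 = 2 h 11 min; span 7 h 6 min; less 45 min break → 6 h 21 min

6 h 21 min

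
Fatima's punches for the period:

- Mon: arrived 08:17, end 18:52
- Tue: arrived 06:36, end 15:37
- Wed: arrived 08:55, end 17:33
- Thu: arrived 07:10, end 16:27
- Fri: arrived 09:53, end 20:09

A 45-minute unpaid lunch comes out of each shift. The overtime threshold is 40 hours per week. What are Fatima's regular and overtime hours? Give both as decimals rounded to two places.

Regular 40.00 hours, overtime 4.03 hours

Mon: 08:17–18:52 = 10 h 35 min; less 45 min break → 9 h 50 min
Tue: 06:36–15:37 = 9 h 1 min; less 45 min break → 8 h 16 min
Wed: 08:55–17:33 = 8 h 38 min; less 45 min break → 7 h 53 min
Thu: 07:10–16:27 = 9 h 17 min; less 45 min break → 8 h 32 min
Fri: 09:53–20:09 = 10 h 16 min; less 45 min break → 9 h 31 min
Total worked: 44 h 2 min = 44.03 h.
Threshold 40 h → overtime 4 h 2 min, regular 40 h 0 min.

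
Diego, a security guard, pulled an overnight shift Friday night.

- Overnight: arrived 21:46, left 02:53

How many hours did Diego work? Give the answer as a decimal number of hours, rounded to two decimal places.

5.12 hours

Overnight: 21:46 → midnight = 2 h 14 min; midnight → 02:53 = 2 h 53 min; span 5 h 7 min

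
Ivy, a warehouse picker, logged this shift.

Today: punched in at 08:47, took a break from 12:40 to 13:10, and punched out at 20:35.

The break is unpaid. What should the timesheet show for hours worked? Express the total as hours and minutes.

Today: 08:47–20:35 = 11 h 48 min; less 30 min break → 11 h 18 min

11 h 18 min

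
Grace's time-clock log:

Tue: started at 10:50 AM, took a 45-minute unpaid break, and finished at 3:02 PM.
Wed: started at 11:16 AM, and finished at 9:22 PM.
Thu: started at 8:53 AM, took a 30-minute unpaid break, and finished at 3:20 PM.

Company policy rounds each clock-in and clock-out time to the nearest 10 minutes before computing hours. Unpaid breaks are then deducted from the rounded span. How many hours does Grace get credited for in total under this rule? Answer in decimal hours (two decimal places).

Tue: in 10:50 AM→10:50 AM, out 3:02 PM→3:00 PM; 4 h 10 min − 45 min = 3 h 25 min
Wed: in 11:16 AM→11:20 AM, out 9:22 PM→9:20 PM; 10 h 0 min
Thu: in 8:53 AM→8:50 AM, out 3:20 PM→3:20 PM; 6 h 30 min − 30 min = 6 h 0 min
Total credited: 19 h 25 min.

19.42 hours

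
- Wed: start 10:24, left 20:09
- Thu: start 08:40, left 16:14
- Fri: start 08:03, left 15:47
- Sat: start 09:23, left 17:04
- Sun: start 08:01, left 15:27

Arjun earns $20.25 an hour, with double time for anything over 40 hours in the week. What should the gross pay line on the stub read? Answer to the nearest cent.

$816.75

Wed: 10:24–20:09 = 9 h 45 min
Thu: 08:40–16:14 = 7 h 34 min
Fri: 08:03–15:47 = 7 h 44 min
Sat: 09:23–17:04 = 7 h 41 min
Sun: 08:01–15:27 = 7 h 26 min
Total worked: 40 h 10 min = 2410 min.
Regular 40 h 0 min = 2400 min at $20.25/h; overtime 0 h 10 min = 10 min at $40.50/h.
Pay = (2400 × $20.25 + 10 × $40.50) ÷ 60 = $816.75.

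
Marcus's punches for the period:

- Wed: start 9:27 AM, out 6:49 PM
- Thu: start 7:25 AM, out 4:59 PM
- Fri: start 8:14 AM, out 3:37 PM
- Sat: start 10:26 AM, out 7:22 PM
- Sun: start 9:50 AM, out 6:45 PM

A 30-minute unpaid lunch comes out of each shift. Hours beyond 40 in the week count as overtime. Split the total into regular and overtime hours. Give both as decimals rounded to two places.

Wed: 9:27 AM–6:49 PM = 9 h 22 min; less 30 min break → 8 h 52 min
Thu: 7:25 AM–4:59 PM = 9 h 34 min; less 30 min break → 9 h 4 min
Fri: 8:14 AM–3:37 PM = 7 h 23 min; less 30 min break → 6 h 53 min
Sat: 10:26 AM–7:22 PM = 8 h 56 min; less 30 min break → 8 h 26 min
Sun: 9:50 AM–6:45 PM = 8 h 55 min; less 30 min break → 8 h 25 min
Total worked: 41 h 40 min = 41.67 h.
Threshold 40 h → overtime 1 h 40 min, regular 40 h 0 min.

Regular 40.00 hours, overtime 1.67 hours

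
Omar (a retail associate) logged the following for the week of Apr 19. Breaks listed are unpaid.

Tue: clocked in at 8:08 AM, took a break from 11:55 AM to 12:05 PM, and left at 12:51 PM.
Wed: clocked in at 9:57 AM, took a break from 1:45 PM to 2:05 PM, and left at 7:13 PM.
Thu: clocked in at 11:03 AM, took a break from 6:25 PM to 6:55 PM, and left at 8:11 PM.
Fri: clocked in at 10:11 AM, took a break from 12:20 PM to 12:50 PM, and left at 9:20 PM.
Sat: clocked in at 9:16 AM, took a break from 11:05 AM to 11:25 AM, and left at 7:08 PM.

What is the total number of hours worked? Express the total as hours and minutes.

42 h 18 min

Tue: 8:08 AM–12:51 PM = 4 h 43 min; less 10 min break → 4 h 33 min
Wed: 9:57 AM–7:13 PM = 9 h 16 min; less 20 min break → 8 h 56 min
Thu: 11:03 AM–8:11 PM = 9 h 8 min; less 30 min break → 8 h 38 min
Fri: 10:11 AM–9:20 PM = 11 h 9 min; less 30 min break → 10 h 39 min
Sat: 9:16 AM–7:08 PM = 9 h 52 min; less 20 min break → 9 h 32 min
Total: 4 h 33 min + 8 h 56 min + 8 h 38 min + 10 h 39 min + 9 h 32 min = 42 h 18 min.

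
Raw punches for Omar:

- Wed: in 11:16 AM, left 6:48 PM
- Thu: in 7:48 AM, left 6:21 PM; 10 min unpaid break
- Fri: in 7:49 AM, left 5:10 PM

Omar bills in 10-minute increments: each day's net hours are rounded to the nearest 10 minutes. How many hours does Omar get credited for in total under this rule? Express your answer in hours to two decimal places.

Wed: 11:16 AM–6:48 PM = 7 h 32 min → rounds to 7 h 30 min
Thu: 7:48 AM–6:21 PM = 10 h 33 min − 10 min = 10 h 23 min → rounds to 10 h 20 min
Fri: 7:49 AM–5:10 PM = 9 h 21 min → rounds to 9 h 20 min
Total credited: 27 h 10 min.

27.17 hours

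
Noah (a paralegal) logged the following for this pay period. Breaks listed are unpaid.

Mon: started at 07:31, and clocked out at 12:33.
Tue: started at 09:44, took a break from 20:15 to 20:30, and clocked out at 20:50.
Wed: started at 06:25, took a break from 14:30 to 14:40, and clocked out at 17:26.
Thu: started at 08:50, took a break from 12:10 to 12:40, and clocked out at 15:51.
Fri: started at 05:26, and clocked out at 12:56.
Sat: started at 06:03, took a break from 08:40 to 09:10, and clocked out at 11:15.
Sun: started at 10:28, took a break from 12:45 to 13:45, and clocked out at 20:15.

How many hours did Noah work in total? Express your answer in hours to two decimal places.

54.23 hours

Mon: 07:31–12:33 = 5 h 2 min
Tue: 09:44–20:50 = 11 h 6 min; less 15 min break → 10 h 51 min
Wed: 06:25–17:26 = 11 h 1 min; less 10 min break → 10 h 51 min
Thu: 08:50–15:51 = 7 h 1 min; less 30 min break → 6 h 31 min
Fri: 05:26–12:56 = 7 h 30 min
Sat: 06:03–11:15 = 5 h 12 min; less 30 min break → 4 h 42 min
Sun: 10:28–20:15 = 9 h 47 min; less 60 min break → 8 h 47 min
Total: 5 h 2 min + 10 h 51 min + 10 h 51 min + 6 h 31 min + 7 h 30 min + 4 h 42 min + 8 h 47 min = 54 h 14 min.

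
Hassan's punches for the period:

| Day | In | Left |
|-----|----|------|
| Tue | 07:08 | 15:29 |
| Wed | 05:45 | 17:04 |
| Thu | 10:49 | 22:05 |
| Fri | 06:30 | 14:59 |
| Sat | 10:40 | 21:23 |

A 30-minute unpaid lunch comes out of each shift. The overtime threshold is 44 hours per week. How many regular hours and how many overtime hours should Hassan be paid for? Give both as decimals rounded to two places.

Regular 44.00 hours, overtime 3.63 hours

Tue: 07:08–15:29 = 8 h 21 min; less 30 min break → 7 h 51 min
Wed: 05:45–17:04 = 11 h 19 min; less 30 min break → 10 h 49 min
Thu: 10:49–22:05 = 11 h 16 min; less 30 min break → 10 h 46 min
Fri: 06:30–14:59 = 8 h 29 min; less 30 min break → 7 h 59 min
Sat: 10:40–21:23 = 10 h 43 min; less 30 min break → 10 h 13 min
Total worked: 47 h 38 min = 47.63 h.
Threshold 44 h → overtime 3 h 38 min, regular 44 h 0 min.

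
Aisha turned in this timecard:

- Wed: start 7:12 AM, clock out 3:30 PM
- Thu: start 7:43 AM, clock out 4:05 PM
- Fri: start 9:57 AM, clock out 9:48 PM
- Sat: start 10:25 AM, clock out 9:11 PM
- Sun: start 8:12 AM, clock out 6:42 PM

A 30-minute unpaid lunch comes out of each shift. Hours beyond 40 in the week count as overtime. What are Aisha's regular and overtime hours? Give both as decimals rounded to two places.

Wed: 7:12 AM–3:30 PM = 8 h 18 min; less 30 min break → 7 h 48 min
Thu: 7:43 AM–4:05 PM = 8 h 22 min; less 30 min break → 7 h 52 min
Fri: 9:57 AM–9:48 PM = 11 h 51 min; less 30 min break → 11 h 21 min
Sat: 10:25 AM–9:11 PM = 10 h 46 min; less 30 min break → 10 h 16 min
Sun: 8:12 AM–6:42 PM = 10 h 30 min; less 30 min break → 10 h 0 min
Total worked: 47 h 17 min = 47.28 h.
Threshold 40 h → overtime 7 h 17 min, regular 40 h 0 min.

Regular 40.00 hours, overtime 7.28 hours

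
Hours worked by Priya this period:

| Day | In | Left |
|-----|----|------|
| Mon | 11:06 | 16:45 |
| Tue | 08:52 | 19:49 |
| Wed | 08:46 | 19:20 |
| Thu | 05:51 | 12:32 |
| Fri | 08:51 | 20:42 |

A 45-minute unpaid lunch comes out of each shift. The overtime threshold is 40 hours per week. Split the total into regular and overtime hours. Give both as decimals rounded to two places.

Mon: 11:06–16:45 = 5 h 39 min; less 45 min break → 4 h 54 min
Tue: 08:52–19:49 = 10 h 57 min; less 45 min break → 10 h 12 min
Wed: 08:46–19:20 = 10 h 34 min; less 45 min break → 9 h 49 min
Thu: 05:51–12:32 = 6 h 41 min; less 45 min break → 5 h 56 min
Fri: 08:51–20:42 = 11 h 51 min; less 45 min break → 11 h 6 min
Total worked: 41 h 57 min = 41.95 h.
Threshold 40 h → overtime 1 h 57 min, regular 40 h 0 min.

Regular 40.00 hours, overtime 1.95 hours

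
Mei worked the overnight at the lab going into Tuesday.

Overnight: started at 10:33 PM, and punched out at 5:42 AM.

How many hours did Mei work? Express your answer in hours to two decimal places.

Overnight: 10:33 PM → midnight = 1 h 27 min; midnight → 5:42 AM = 5 h 42 min; span 7 h 9 min

7.15 hours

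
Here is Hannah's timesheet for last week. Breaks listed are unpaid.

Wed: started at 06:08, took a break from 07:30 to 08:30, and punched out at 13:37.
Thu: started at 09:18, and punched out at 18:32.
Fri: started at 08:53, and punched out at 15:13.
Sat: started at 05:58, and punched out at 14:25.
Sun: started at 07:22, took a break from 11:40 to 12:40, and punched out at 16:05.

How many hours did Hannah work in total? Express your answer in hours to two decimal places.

38.22 hours

Wed: 06:08–13:37 = 7 h 29 min; less 60 min break → 6 h 29 min
Thu: 09:18–18:32 = 9 h 14 min
Fri: 08:53–15:13 = 6 h 20 min
Sat: 05:58–14:25 = 8 h 27 min
Sun: 07:22–16:05 = 8 h 43 min; less 60 min break → 7 h 43 min
Total: 6 h 29 min + 9 h 14 min + 6 h 20 min + 8 h 27 min + 7 h 43 min = 38 h 13 min.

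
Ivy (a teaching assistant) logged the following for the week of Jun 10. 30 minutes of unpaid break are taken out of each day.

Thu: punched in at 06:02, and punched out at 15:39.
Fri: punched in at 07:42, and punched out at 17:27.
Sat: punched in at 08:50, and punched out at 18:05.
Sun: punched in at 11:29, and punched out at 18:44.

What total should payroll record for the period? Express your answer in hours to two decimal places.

Thu: 06:02–15:39 = 9 h 37 min; less 30 min break → 9 h 7 min
Fri: 07:42–17:27 = 9 h 45 min; less 30 min break → 9 h 15 min
Sat: 08:50–18:05 = 9 h 15 min; less 30 min break → 8 h 45 min
Sun: 11:29–18:44 = 7 h 15 min; less 30 min break → 6 h 45 min
Total: 9 h 7 min + 9 h 15 min + 8 h 45 min + 6 h 45 min = 33 h 52 min.

33.87 hours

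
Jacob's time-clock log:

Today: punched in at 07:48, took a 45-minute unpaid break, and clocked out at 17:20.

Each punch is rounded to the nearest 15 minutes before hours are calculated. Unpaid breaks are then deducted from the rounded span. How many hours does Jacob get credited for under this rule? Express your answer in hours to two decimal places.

8.75 hours

Today: in 07:48→07:45, out 17:20→17:15; 9 h 30 min − 45 min = 8 h 45 min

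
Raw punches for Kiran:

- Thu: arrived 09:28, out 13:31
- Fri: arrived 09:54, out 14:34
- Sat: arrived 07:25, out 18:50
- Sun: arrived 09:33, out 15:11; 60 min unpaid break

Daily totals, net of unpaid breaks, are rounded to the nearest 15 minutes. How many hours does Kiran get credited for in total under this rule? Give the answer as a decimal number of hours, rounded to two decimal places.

25.00 hours

Thu: 09:28–13:31 = 4 h 3 min → rounds to 4 h 0 min
Fri: 09:54–14:34 = 4 h 40 min → rounds to 4 h 45 min
Sat: 07:25–18:50 = 11 h 25 min → rounds to 11 h 30 min
Sun: 09:33–15:11 = 5 h 38 min − 60 min = 4 h 38 min → rounds to 4 h 45 min
Total credited: 25 h 0 min.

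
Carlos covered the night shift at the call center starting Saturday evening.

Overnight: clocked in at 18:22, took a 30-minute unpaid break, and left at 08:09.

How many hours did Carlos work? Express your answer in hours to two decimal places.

Overnight: 18:22 → midnight = 5 h 38 min; midnight → 08:09 = 8 h 9 min; span 13 h 47 min; less 30 min break → 13 h 17 min

13.28 hours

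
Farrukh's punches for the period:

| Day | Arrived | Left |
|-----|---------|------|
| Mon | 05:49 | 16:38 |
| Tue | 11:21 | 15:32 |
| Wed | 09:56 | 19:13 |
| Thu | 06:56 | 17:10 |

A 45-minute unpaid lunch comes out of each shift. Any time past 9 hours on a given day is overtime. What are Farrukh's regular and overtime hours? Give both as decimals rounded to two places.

Mon: 05:49–16:38 = 10 h 49 min; less 45 min break → 10 h 4 min
Tue: 11:21–15:32 = 4 h 11 min; less 45 min break → 3 h 26 min
Wed: 09:56–19:13 = 9 h 17 min; less 45 min break → 8 h 32 min
Thu: 06:56–17:10 = 10 h 14 min; less 45 min break → 9 h 29 min
Mon reg 9 h 0 min / OT 1 h 4 min; Tue reg 3 h 26 min / OT 0 h 0 min; Wed reg 8 h 32 min / OT 0 h 0 min; Thu reg 9 h 0 min / OT 0 h 29 min.
Totals: regular 29 h 58 min, overtime 1 h 33 min.

Regular 29.97 hours, overtime 1.55 hours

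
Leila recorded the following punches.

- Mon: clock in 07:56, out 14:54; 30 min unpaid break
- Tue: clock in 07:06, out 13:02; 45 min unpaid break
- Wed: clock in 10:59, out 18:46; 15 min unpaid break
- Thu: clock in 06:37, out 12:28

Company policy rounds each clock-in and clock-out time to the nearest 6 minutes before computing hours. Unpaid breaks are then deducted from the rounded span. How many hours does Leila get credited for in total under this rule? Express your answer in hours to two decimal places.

Mon: in 07:56→07:54, out 14:54→14:54; 7 h 0 min − 30 min = 6 h 30 min
Tue: in 07:06→07:06, out 13:02→13:00; 5 h 54 min − 45 min = 5 h 9 min
Wed: in 10:59→11:00, out 18:46→18:48; 7 h 48 min − 15 min = 7 h 33 min
Thu: in 06:37→06:36, out 12:28→12:30; 5 h 54 min
Total credited: 25 h 6 min.

25.10 hours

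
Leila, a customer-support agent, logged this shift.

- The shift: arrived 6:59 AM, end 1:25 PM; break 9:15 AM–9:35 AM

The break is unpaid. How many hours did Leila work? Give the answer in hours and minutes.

6 h 6 min

The shift: 6:59 AM–1:25 PM = 6 h 26 min; less 20 min break → 6 h 6 min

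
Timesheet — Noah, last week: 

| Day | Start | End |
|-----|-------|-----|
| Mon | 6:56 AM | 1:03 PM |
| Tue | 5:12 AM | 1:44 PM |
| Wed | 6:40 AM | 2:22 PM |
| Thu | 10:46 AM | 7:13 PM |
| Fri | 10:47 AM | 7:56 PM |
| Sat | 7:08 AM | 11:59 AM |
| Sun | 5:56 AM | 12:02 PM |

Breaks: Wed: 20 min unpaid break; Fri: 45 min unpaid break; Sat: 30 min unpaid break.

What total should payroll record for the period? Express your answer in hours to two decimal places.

Mon: 6:56 AM–1:03 PM = 6 h 7 min
Tue: 5:12 AM–1:44 PM = 8 h 32 min
Wed: 6:40 AM–2:22 PM = 7 h 42 min; less 20 min break → 7 h 22 min
Thu: 10:46 AM–7:13 PM = 8 h 27 min
Fri: 10:47 AM–7:56 PM = 9 h 9 min; less 45 min break → 8 h 24 min
Sat: 7:08 AM–11:59 AM = 4 h 51 min; less 30 min break → 4 h 21 min
Sun: 5:56 AM–12:02 PM = 6 h 6 min
Total: 6 h 7 min + 8 h 32 min + 7 h 22 min + 8 h 27 min + 8 h 24 min + 4 h 21 min + 6 h 6 min = 49 h 19 min.

49.32 hours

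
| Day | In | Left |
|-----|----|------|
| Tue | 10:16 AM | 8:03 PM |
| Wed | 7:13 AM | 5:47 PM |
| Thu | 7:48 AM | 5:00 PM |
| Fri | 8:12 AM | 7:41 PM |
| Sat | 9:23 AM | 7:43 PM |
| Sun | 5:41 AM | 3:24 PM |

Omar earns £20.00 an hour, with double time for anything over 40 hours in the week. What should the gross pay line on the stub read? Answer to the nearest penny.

£1643.33

Tue: 10:16 AM–8:03 PM = 9 h 47 min
Wed: 7:13 AM–5:47 PM = 10 h 34 min
Thu: 7:48 AM–5:00 PM = 9 h 12 min
Fri: 8:12 AM–7:41 PM = 11 h 29 min
Sat: 9:23 AM–7:43 PM = 10 h 20 min
Sun: 5:41 AM–3:24 PM = 9 h 43 min
Total worked: 61 h 5 min = 3665 min.
Regular 40 h 0 min = 2400 min at £20.00/h; overtime 21 h 5 min = 1265 min at £40.00/h.
Pay = (2400 × £20.00 + 1265 × £40.00) ÷ 60 = £1643.33.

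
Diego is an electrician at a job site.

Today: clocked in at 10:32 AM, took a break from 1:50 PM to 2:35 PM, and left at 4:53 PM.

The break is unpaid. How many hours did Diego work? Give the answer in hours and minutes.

5 h 36 min

Today: 10:32 AM–4:53 PM = 6 h 21 min; less 45 min break → 5 h 36 min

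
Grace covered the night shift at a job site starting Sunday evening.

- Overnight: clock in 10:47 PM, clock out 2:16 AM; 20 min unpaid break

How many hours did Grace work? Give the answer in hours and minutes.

3 h 9 min

Overnight: 10:47 PM → midnight = 1 h 13 min; midnight → 2:16 AM = 2 h 16 min; span 3 h 29 min; less 20 min break → 3 h 9 min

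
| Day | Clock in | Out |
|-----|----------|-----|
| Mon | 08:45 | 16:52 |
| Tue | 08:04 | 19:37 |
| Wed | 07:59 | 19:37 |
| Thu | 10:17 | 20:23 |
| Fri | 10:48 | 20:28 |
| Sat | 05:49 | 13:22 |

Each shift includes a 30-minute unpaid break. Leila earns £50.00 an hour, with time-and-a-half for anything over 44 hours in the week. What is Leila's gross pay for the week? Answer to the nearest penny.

£3071.25

Mon: 08:45–16:52 = 8 h 7 min; less 30 min break → 7 h 37 min
Tue: 08:04–19:37 = 11 h 33 min; less 30 min break → 11 h 3 min
Wed: 07:59–19:37 = 11 h 38 min; less 30 min break → 11 h 8 min
Thu: 10:17–20:23 = 10 h 6 min; less 30 min break → 9 h 36 min
Fri: 10:48–20:28 = 9 h 40 min; less 30 min break → 9 h 10 min
Sat: 05:49–13:22 = 7 h 33 min; less 30 min break → 7 h 3 min
Total worked: 55 h 37 min = 3337 min.
Regular 44 h 0 min = 2640 min at £50.00/h; overtime 11 h 37 min = 697 min at £75.00/h.
Pay = (2640 × £50.00 + 697 × £75.00) ÷ 60 = £3071.25.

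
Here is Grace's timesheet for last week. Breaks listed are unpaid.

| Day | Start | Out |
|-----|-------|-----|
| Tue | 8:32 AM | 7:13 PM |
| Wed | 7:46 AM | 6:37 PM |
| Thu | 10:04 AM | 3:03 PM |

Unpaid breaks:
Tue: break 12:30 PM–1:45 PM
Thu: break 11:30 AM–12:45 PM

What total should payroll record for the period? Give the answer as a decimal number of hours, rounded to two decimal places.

24.02 hours

Tue: 8:32 AM–7:13 PM = 10 h 41 min; less 75 min break → 9 h 26 min
Wed: 7:46 AM–6:37 PM = 10 h 51 min
Thu: 10:04 AM–3:03 PM = 4 h 59 min; less 75 min break → 3 h 44 min
Total: 9 h 26 min + 10 h 51 min + 3 h 44 min = 24 h 1 min.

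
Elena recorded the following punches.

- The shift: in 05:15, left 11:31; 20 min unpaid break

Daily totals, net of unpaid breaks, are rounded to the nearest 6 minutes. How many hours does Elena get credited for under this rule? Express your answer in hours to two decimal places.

The shift: 05:15–11:31 = 6 h 16 min − 20 min = 5 h 56 min → rounds to 5 h 54 min

5.90 hours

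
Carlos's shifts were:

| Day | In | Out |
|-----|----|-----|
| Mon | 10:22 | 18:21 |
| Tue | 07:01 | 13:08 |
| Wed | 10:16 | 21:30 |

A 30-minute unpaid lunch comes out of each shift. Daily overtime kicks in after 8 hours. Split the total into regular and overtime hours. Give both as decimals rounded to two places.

Mon: 10:22–18:21 = 7 h 59 min; less 30 min break → 7 h 29 min
Tue: 07:01–13:08 = 6 h 7 min; less 30 min break → 5 h 37 min
Wed: 10:16–21:30 = 11 h 14 min; less 30 min break → 10 h 44 min
Mon reg 7 h 29 min / OT 0 h 0 min; Tue reg 5 h 37 min / OT 0 h 0 min; Wed reg 8 h 0 min / OT 2 h 44 min.
Totals: regular 21 h 6 min, overtime 2 h 44 min.

Regular 21.10 hours, overtime 2.73 hours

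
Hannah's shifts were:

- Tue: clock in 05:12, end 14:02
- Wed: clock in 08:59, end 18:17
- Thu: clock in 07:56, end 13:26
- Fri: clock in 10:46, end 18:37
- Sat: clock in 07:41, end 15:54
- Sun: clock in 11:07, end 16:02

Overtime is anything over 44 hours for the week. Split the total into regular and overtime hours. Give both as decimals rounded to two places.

Tue: 05:12–14:02 = 8 h 50 min
Wed: 08:59–18:17 = 9 h 18 min
Thu: 07:56–13:26 = 5 h 30 min
Fri: 10:46–18:37 = 7 h 51 min
Sat: 07:41–15:54 = 8 h 13 min
Sun: 11:07–16:02 = 4 h 55 min
Total worked: 44 h 37 min = 44.62 h.
Threshold 44 h → overtime 0 h 37 min, regular 44 h 0 min.

Regular 44.00 hours, overtime 0.62 hours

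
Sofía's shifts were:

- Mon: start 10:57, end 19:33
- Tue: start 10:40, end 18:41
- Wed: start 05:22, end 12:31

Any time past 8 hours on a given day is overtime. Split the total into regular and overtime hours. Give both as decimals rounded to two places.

Mon: 10:57–19:33 = 8 h 36 min
Tue: 10:40–18:41 = 8 h 1 min
Wed: 05:22–12:31 = 7 h 9 min
Mon reg 8 h 0 min / OT 0 h 36 min; Tue reg 8 h 0 min / OT 0 h 1 min; Wed reg 7 h 9 min / OT 0 h 0 min.
Totals: regular 23 h 9 min, overtime 0 h 37 min.

Regular 23.15 hours, overtime 0.62 hours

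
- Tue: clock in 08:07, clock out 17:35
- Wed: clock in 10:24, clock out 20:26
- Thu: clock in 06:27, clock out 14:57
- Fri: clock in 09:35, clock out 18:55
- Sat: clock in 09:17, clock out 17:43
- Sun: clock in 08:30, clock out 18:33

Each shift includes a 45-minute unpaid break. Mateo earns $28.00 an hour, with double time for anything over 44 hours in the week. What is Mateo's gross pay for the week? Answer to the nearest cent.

Tue: 08:07–17:35 = 9 h 28 min; less 45 min break → 8 h 43 min
Wed: 10:24–20:26 = 10 h 2 min; less 45 min break → 9 h 17 min
Thu: 06:27–14:57 = 8 h 30 min; less 45 min break → 7 h 45 min
Fri: 09:35–18:55 = 9 h 20 min; less 45 min break → 8 h 35 min
Sat: 09:17–17:43 = 8 h 26 min; less 45 min break → 7 h 41 min
Sun: 08:30–18:33 = 10 h 3 min; less 45 min break → 9 h 18 min
Total worked: 51 h 19 min = 3079 min.
Regular 44 h 0 min = 2640 min at $28.00/h; overtime 7 h 19 min = 439 min at $56.00/h.
Pay = (2640 × $28.00 + 439 × $56.00) ÷ 60 = $1641.73.

$1641.73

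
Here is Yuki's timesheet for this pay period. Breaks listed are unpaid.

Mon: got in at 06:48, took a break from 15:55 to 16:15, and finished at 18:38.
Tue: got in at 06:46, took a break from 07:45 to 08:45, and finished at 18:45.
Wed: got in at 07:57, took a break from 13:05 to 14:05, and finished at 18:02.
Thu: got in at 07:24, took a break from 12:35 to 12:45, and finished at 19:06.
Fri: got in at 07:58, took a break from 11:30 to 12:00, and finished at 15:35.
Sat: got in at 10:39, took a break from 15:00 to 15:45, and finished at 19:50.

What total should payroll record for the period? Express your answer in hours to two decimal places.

58.65 hours

Mon: 06:48–18:38 = 11 h 50 min; less 20 min break → 11 h 30 min
Tue: 06:46–18:45 = 11 h 59 min; less 60 min break → 10 h 59 min
Wed: 07:57–18:02 = 10 h 5 min; less 60 min break → 9 h 5 min
Thu: 07:24–19:06 = 11 h 42 min; less 10 min break → 11 h 32 min
Fri: 07:58–15:35 = 7 h 37 min; less 30 min break → 7 h 7 min
Sat: 10:39–19:50 = 9 h 11 min; less 45 min break → 8 h 26 min
Total: 11 h 30 min + 10 h 59 min + 9 h 5 min + 11 h 32 min + 7 h 7 min + 8 h 26 min = 58 h 39 min.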